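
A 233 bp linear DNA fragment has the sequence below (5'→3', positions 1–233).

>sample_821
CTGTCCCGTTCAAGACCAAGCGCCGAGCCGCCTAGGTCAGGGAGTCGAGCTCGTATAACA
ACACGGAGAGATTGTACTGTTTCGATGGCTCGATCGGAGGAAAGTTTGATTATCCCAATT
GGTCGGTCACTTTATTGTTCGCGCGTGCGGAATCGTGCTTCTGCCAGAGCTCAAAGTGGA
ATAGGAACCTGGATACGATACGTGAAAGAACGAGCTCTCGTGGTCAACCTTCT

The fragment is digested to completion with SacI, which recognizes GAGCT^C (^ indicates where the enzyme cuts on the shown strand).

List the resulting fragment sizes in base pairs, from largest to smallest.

SacI sites (GAGCTC) start at positions 47, 167, 212.
SacI cuts after base 5 of each site (before the last base), so after positions 51, 171, 216.
Linear molecule, 3 cuts → 4 fragments:
  1–51 → 51 bp
  52–171 → 120 bp
  172–216 → 45 bp
  217–233 → 17 bp
Sorted largest to smallest: 120, 51, 45, 17 bp.

120, 51, 45, 17 bp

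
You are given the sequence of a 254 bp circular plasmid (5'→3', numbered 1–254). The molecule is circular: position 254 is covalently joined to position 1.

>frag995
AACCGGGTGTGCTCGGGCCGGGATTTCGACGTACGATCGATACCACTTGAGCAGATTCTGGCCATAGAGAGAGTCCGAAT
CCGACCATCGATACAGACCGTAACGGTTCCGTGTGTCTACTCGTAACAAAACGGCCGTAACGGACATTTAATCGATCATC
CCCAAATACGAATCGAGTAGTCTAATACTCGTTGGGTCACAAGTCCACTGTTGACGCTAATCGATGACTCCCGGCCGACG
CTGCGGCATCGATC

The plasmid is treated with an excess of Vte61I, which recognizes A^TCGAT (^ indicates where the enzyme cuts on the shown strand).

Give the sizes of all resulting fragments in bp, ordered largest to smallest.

Vte61I sites (ATCGAT) start at positions 36, 87, 151, 220, 248.
Vte61I cuts after the first base of each site, so after positions 36, 87, 151, 220, 248.
Circular molecule, 5 cuts → 5 fragments:
  37–87 → 51 bp
  88–151 → 64 bp
  152–220 → 69 bp
  221–248 → 28 bp
  249–254 then 1–36 → 6 + 36 = 42 bp
Sorted largest to smallest: 69, 64, 51, 42, 28 bp.

69, 64, 51, 42, 28 bp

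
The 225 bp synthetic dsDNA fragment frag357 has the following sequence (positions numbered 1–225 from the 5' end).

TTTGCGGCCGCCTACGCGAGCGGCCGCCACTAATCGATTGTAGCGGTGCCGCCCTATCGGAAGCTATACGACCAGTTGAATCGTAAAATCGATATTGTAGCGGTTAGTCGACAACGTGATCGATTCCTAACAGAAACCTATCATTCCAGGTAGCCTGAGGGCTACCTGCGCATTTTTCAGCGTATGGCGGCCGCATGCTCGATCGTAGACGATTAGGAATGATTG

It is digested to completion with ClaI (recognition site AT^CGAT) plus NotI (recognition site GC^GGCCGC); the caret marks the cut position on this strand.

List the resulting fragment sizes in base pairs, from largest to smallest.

ClaI sites (ATCGAT) start at positions 33, 88, 119.
ClaI cuts after base 2 of each site, so after positions 34, 89, 120.
NotI sites (GCGGCCGC) start at positions 4, 20, 187.
NotI cuts after base 2 of each site, so after positions 5, 21, 188.
Combined cut positions: 5, 21, 34, 89, 120, 188.
Linear molecule, 6 cuts → 7 fragments:
  1–5 → 5 bp
  6–21 → 16 bp
  22–34 → 13 bp
  35–89 → 55 bp
  90–120 → 31 bp
  121–188 → 68 bp
  189–225 → 37 bp
Sorted largest to smallest: 68, 55, 37, 31, 16, 13, 5 bp.

68, 55, 37, 31, 16, 13, 5 bp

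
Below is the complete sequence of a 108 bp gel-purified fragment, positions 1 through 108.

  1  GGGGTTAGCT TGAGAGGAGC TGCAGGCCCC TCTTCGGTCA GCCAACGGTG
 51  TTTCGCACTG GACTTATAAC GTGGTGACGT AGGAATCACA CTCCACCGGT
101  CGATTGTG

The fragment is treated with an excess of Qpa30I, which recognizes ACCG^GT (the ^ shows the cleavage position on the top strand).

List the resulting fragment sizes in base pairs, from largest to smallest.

The Qpa30I site (ACCGGT) starts at position 95.
Qpa30I cuts after base 4 of each site, so after position 98.
Linear molecule, 1 cut → 2 fragments:
  1–98 → 98 bp
  99–108 → 10 bp
Sorted largest to smallest: 98, 10 bp.

98, 10 bp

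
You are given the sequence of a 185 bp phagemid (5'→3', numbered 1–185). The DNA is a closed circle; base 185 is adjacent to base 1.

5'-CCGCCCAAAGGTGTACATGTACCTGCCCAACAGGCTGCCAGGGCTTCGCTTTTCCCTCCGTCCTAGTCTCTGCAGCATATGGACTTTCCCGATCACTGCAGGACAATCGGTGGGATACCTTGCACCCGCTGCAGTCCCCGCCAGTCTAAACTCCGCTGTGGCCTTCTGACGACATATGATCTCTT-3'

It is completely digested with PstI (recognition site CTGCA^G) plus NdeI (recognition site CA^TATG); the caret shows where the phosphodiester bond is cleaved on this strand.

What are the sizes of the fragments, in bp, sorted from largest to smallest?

85, 41, 33, 23, 3 bp

PstI sites (CTGCAG) start at positions 70, 96, 129.
PstI cuts after base 5 of each site (before the last base), so after positions 74, 100, 133.
NdeI sites (CATATG) start at positions 76, 173.
NdeI cuts after base 2 of each site, so after positions 77, 174.
Combined cut positions: 74, 77, 100, 133, 174.
Circular molecule, 5 cuts → 5 fragments:
  75–77 → 3 bp
  78–100 → 23 bp
  101–133 → 33 bp
  134–174 → 41 bp
  175–185 then 1–74 → 11 + 74 = 85 bp
Sorted largest to smallest: 85, 41, 33, 23, 3 bp.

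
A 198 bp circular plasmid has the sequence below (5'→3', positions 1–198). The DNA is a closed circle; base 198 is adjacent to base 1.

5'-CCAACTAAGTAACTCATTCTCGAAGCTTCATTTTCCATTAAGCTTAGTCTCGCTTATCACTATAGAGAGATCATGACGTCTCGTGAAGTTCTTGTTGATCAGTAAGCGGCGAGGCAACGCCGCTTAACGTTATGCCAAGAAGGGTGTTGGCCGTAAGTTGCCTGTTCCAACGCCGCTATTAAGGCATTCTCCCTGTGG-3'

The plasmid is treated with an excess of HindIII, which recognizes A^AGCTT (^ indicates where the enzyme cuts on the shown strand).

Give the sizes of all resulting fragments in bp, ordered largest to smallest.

181, 17 bp

HindIII sites (AAGCTT) start at positions 23, 40.
HindIII cuts after the first base of each site, so after positions 23, 40.
Circular molecule, 2 cuts → 2 fragments:
  24–40 → 17 bp
  41–198 then 1–23 → 158 + 23 = 181 bp
Sorted largest to smallest: 181, 17 bp.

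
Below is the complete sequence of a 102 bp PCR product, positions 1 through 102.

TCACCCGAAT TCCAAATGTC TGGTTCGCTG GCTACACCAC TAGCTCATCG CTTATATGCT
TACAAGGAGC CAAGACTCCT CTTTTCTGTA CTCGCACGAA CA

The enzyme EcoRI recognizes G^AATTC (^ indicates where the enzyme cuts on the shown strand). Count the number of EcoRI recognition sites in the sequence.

GAATTC occurs starting at position 7.
EcoRI cuts at 1 site.

1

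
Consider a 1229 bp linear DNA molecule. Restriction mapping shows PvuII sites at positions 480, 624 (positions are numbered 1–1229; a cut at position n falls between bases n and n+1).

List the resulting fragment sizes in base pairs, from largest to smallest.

605, 480, 144 bp

Linear molecule, 2 cuts → 3 fragments:
  480 − 0 = 480 bp
  624 − 480 = 144 bp
  1229 − 624 = 605 bp
Sorted largest to smallest: 605, 480, 144 bp.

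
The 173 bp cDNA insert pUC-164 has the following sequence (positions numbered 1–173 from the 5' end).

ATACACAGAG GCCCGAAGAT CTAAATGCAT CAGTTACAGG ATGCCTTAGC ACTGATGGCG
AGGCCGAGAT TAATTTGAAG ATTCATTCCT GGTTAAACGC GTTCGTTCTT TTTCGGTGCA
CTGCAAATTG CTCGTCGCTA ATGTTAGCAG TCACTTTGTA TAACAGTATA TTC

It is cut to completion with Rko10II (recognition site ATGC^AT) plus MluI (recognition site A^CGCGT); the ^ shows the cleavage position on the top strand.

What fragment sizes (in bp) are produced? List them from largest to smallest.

76, 69, 28 bp

The Rko10II site (ATGCAT) starts at position 25.
Rko10II cuts after base 4 of each site, so after position 28.
The MluI site (ACGCGT) starts at position 97.
MluI cuts after the first base of each site, so after position 97.
Combined cut positions: 28, 97.
Linear molecule, 2 cuts → 3 fragments:
  1–28 → 28 bp
  29–97 → 69 bp
  98–173 → 76 bp
Sorted largest to smallest: 76, 69, 28 bp.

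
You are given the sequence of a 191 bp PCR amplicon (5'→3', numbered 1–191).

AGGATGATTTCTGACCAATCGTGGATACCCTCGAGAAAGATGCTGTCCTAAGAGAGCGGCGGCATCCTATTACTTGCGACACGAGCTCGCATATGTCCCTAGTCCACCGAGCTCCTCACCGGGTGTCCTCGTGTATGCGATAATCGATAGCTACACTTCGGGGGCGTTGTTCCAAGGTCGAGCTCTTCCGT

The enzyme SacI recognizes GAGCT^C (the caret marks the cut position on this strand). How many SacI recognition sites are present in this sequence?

3

GAGCTC occurs starting at positions 83, 109, 180.
SacI cuts at 3 sites.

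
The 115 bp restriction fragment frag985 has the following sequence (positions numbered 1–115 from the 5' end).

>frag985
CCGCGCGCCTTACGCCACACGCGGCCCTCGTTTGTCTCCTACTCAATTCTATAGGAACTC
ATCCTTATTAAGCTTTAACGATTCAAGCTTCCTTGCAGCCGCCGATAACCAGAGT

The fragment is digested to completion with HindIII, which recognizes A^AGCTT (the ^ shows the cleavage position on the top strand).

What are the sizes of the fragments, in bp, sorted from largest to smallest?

HindIII sites (AAGCTT) start at positions 70, 85.
HindIII cuts after the first base of each site, so after positions 70, 85.
Linear molecule, 2 cuts → 3 fragments:
  1–70 → 70 bp
  71–85 → 15 bp
  86–115 → 30 bp
Sorted largest to smallest: 70, 30, 15 bp.

70, 30, 15 bp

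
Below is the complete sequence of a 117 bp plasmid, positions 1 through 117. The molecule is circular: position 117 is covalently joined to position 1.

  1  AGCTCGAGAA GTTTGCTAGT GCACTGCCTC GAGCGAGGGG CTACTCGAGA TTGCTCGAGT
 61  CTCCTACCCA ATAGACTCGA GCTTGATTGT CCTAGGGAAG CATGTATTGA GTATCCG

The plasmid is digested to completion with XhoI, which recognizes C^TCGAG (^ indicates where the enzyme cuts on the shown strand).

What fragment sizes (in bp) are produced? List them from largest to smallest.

XhoI sites (CTCGAG) start at positions 3, 28, 44, 54, 76.
XhoI cuts after the first base of each site, so after positions 3, 28, 44, 54, 76.
Circular molecule, 5 cuts → 5 fragments:
  4–28 → 25 bp
  29–44 → 16 bp
  45–54 → 10 bp
  55–76 → 22 bp
  77–117 then 1–3 → 41 + 3 = 44 bp
Sorted largest to smallest: 44, 25, 22, 16, 10 bp.

44, 25, 22, 16, 10 bp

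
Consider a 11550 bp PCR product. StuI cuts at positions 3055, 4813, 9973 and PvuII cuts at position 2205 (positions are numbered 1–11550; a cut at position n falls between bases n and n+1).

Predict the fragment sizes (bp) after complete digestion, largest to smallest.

Combined cut positions (sorted): 2205, 3055, 4813, 9973.
Linear molecule, 4 cuts → 5 fragments:
  2205 − 0 = 2205 bp
  3055 − 2205 = 850 bp
  4813 − 3055 = 1758 bp
  9973 − 4813 = 5160 bp
  11550 − 9973 = 1577 bp
Sorted largest to smallest: 5160, 2205, 1758, 1577, 850 bp.

5160, 2205, 1758, 1577, 850 bp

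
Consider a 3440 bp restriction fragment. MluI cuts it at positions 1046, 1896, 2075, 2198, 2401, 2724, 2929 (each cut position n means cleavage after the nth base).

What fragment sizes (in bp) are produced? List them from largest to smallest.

1046, 850, 511, 323, 205, 203, 179, 123 bp

Linear molecule, 7 cuts → 8 fragments:
  1046 − 0 = 1046 bp
  1896 − 1046 = 850 bp
  2075 − 1896 = 179 bp
  2198 − 2075 = 123 bp
  2401 − 2198 = 203 bp
  2724 − 2401 = 323 bp
  2929 − 2724 = 205 bp
  3440 − 2929 = 511 bp
Sorted largest to smallest: 1046, 850, 511, 323, 205, 203, 179, 123 bp.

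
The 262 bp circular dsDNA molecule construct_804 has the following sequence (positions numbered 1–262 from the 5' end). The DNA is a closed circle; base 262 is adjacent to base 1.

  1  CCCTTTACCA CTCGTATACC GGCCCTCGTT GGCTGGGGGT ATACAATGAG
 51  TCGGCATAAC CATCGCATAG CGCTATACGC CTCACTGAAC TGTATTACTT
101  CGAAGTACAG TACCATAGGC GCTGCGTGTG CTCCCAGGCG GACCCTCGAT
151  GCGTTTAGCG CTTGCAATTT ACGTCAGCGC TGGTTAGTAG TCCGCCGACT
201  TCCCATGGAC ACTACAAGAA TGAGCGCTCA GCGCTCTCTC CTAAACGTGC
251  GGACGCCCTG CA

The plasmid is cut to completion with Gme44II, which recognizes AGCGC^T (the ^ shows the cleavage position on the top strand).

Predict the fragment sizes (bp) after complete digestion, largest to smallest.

101, 88, 47, 19, 7 bp

Gme44II sites (AGCGCT) start at positions 69, 157, 176, 223, 230.
Gme44II cuts after base 5 of each site (before the last base), so after positions 73, 161, 180, 227, 234.
Circular molecule, 5 cuts → 5 fragments:
  74–161 → 88 bp
  162–180 → 19 bp
  181–227 → 47 bp
  228–234 → 7 bp
  235–262 then 1–73 → 28 + 73 = 101 bp
Sorted largest to smallest: 101, 88, 47, 19, 7 bp.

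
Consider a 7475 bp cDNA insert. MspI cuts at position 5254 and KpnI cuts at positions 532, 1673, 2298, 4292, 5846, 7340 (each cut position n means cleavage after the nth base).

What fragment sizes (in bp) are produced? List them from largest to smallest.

Combined cut positions (sorted): 532, 1673, 2298, 4292, 5254, 5846, 7340.
Linear molecule, 7 cuts → 8 fragments:
  532 − 0 = 532 bp
  1673 − 532 = 1141 bp
  2298 − 1673 = 625 bp
  4292 − 2298 = 1994 bp
  5254 − 4292 = 962 bp
  5846 − 5254 = 592 bp
  7340 − 5846 = 1494 bp
  7475 − 7340 = 135 bp
Sorted largest to smallest: 1994, 1494, 1141, 962, 625, 592, 532, 135 bp.

1994, 1494, 1141, 962, 625, 592, 532, 135 bp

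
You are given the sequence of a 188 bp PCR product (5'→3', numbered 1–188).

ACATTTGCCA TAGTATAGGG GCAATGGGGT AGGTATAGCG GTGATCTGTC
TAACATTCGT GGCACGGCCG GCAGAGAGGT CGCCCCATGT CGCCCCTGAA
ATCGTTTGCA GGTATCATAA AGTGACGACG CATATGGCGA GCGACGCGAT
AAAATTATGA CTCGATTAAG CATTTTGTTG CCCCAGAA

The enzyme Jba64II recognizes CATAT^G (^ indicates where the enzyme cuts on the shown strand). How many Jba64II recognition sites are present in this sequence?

1

CATATG occurs starting at position 131.
Jba64II cuts at 1 site.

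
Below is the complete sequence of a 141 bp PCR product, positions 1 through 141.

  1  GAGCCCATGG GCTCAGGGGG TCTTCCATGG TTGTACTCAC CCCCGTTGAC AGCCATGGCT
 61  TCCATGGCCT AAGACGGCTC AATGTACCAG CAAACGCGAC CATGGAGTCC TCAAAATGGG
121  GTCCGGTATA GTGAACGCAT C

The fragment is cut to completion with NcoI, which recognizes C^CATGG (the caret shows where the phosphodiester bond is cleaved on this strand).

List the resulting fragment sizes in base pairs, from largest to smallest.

NcoI sites (CCATGG) start at positions 5, 25, 53, 62, 100.
NcoI cuts after the first base of each site, so after positions 5, 25, 53, 62, 100.
Linear molecule, 5 cuts → 6 fragments:
  1–5 → 5 bp
  6–25 → 20 bp
  26–53 → 28 bp
  54–62 → 9 bp
  63–100 → 38 bp
  101–141 → 41 bp
Sorted largest to smallest: 41, 38, 28, 20, 9, 5 bp.

41, 38, 28, 20, 9, 5 bp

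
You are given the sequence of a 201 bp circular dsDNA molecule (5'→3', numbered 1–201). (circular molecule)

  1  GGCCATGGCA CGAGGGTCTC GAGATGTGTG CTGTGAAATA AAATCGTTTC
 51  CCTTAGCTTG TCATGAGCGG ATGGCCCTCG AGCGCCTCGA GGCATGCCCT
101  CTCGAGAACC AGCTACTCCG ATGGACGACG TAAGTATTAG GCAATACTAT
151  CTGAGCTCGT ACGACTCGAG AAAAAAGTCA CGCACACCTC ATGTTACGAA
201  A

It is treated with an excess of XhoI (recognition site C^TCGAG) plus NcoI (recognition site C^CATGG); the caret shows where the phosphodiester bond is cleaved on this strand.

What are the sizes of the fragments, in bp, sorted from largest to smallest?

XhoI sites (CTCGAG) start at positions 18, 77, 86, 101, 165.
XhoI cuts after the first base of each site, so after positions 18, 77, 86, 101, 165.
The NcoI site (CCATGG) starts at position 3.
NcoI cuts after the first base of each site, so after position 3.
Combined cut positions: 3, 18, 77, 86, 101, 165.
Circular molecule, 6 cuts → 6 fragments:
  4–18 → 15 bp
  19–77 → 59 bp
  78–86 → 9 bp
  87–101 → 15 bp
  102–165 → 64 bp
  166–201 then 1–3 → 36 + 3 = 39 bp
Sorted largest to smallest: 64, 59, 39, 15, 15, 9 bp.

64, 59, 39, 15, 15, 9 bp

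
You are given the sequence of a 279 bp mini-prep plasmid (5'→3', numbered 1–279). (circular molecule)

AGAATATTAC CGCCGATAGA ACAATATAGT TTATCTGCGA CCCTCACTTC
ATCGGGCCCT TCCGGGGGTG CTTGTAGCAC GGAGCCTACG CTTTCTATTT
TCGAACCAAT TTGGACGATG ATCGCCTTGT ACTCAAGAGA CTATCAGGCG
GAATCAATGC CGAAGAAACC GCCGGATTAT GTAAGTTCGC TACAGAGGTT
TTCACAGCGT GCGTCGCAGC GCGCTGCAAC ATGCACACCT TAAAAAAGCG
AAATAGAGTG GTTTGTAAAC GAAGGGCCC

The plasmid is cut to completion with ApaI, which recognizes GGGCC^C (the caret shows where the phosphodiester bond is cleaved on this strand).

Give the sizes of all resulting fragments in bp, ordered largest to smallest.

220, 59 bp

ApaI sites (GGGCCC) start at positions 54, 274.
ApaI cuts after base 5 of each site (before the last base), so after positions 58, 278.
Circular molecule, 2 cuts → 2 fragments:
  59–278 → 220 bp
  279–279 then 1–58 → 1 + 58 = 59 bp
Sorted largest to smallest: 220, 59 bp.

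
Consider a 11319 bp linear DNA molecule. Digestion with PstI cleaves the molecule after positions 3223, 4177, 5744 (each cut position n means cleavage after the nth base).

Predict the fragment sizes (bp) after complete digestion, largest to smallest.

Linear molecule, 3 cuts → 4 fragments:
  3223 − 0 = 3223 bp
  4177 − 3223 = 954 bp
  5744 − 4177 = 1567 bp
  11319 − 5744 = 5575 bp
Sorted largest to smallest: 5575, 3223, 1567, 954 bp.

5575, 3223, 1567, 954 bp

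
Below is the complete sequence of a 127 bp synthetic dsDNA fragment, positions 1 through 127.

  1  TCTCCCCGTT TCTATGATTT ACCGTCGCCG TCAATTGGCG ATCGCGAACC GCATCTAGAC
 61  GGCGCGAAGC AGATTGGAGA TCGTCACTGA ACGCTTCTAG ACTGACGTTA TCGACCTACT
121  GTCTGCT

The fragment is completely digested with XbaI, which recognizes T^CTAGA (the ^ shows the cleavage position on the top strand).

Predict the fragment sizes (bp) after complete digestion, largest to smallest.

54, 42, 31 bp

XbaI sites (TCTAGA) start at positions 54, 96.
XbaI cuts after the first base of each site, so after positions 54, 96.
Linear molecule, 2 cuts → 3 fragments:
  1–54 → 54 bp
  55–96 → 42 bp
  97–127 → 31 bp
Sorted largest to smallest: 54, 42, 31 bp.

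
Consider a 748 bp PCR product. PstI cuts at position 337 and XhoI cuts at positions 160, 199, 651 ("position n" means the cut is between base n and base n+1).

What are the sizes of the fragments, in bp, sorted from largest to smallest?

314, 160, 138, 97, 39 bp

Combined cut positions (sorted): 160, 199, 337, 651.
Linear molecule, 4 cuts → 5 fragments:
  160 − 0 = 160 bp
  199 − 160 = 39 bp
  337 − 199 = 138 bp
  651 − 337 = 314 bp
  748 − 651 = 97 bp
Sorted largest to smallest: 314, 160, 138, 97, 39 bp.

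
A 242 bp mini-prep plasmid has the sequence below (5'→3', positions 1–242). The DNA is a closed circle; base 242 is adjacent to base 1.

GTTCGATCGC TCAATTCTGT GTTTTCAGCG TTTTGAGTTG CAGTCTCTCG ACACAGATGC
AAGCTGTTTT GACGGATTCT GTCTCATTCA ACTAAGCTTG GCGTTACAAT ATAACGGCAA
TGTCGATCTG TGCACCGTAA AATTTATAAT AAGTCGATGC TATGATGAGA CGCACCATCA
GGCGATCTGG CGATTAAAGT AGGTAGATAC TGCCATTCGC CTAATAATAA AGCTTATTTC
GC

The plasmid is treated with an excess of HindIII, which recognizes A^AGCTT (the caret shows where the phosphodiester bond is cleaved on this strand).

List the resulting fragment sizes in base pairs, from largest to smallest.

136, 106 bp

HindIII sites (AAGCTT) start at positions 94, 230.
HindIII cuts after the first base of each site, so after positions 94, 230.
Circular molecule, 2 cuts → 2 fragments:
  95–230 → 136 bp
  231–242 then 1–94 → 12 + 94 = 106 bp
Sorted largest to smallest: 136, 106 bp.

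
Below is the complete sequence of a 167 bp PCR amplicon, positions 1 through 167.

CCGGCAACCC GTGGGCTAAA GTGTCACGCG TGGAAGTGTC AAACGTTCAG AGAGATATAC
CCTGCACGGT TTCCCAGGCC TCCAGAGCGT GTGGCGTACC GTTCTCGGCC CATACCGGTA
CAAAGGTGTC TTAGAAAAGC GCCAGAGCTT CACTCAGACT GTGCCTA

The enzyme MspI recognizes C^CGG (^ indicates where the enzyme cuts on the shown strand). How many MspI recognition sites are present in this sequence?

2

CCGG occurs starting at positions 1, 115.
MspI cuts at 2 sites.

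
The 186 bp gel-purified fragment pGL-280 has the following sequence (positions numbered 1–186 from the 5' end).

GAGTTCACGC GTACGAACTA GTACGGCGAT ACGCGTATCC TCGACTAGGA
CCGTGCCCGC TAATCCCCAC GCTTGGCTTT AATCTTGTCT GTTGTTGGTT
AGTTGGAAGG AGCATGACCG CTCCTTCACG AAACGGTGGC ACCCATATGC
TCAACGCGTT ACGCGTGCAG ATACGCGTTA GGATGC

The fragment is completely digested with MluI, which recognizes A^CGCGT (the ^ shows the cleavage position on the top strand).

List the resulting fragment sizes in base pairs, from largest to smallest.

MluI sites (ACGCGT) start at positions 7, 31, 154, 161, 173.
MluI cuts after the first base of each site, so after positions 7, 31, 154, 161, 173.
Linear molecule, 5 cuts → 6 fragments:
  1–7 → 7 bp
  8–31 → 24 bp
  32–154 → 123 bp
  155–161 → 7 bp
  162–173 → 12 bp
  174–186 → 13 bp
Sorted largest to smallest: 123, 24, 13, 12, 7, 7 bp.

123, 24, 13, 12, 7, 7 bp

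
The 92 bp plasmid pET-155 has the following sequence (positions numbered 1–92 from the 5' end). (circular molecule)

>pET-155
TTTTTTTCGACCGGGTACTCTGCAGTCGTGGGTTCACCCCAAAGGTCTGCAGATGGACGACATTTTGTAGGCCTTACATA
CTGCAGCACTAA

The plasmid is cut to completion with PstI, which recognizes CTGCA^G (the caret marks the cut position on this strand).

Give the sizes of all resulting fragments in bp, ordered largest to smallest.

PstI sites (CTGCAG) start at positions 20, 47, 81.
PstI cuts after base 5 of each site (before the last base), so after positions 24, 51, 85.
Circular molecule, 3 cuts → 3 fragments:
  25–51 → 27 bp
  52–85 → 34 bp
  86–92 then 1–24 → 7 + 24 = 31 bp
Sorted largest to smallest: 34, 31, 27 bp.

34, 31, 27 bp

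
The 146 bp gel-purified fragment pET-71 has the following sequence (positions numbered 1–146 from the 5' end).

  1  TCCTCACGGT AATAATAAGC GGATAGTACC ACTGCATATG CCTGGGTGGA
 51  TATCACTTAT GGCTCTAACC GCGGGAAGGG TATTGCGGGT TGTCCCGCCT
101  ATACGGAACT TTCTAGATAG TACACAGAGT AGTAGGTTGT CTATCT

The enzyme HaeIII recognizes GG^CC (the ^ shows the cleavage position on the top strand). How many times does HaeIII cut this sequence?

No occurrence of GGCC is present in the sequence.
HaeIII does not cut: 0 sites.

0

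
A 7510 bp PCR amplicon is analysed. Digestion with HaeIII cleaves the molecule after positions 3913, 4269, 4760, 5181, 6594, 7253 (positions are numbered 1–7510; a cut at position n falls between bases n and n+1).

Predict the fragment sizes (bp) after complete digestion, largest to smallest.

3913, 1413, 659, 491, 421, 356, 257 bp

Linear molecule, 6 cuts → 7 fragments:
  3913 − 0 = 3913 bp
  4269 − 3913 = 356 bp
  4760 − 4269 = 491 bp
  5181 − 4760 = 421 bp
  6594 − 5181 = 1413 bp
  7253 − 6594 = 659 bp
  7510 − 7253 = 257 bp
Sorted largest to smallest: 3913, 1413, 659, 491, 421, 356, 257 bp.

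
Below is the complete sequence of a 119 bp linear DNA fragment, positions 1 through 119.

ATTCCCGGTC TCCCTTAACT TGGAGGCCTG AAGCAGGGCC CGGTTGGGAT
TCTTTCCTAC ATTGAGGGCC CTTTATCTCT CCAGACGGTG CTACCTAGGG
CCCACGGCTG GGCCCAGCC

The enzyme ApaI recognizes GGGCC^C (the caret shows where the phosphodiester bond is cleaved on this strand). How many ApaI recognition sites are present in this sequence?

GGGCCC occurs starting at positions 36, 66, 98, 110.
ApaI cuts at 4 sites.

4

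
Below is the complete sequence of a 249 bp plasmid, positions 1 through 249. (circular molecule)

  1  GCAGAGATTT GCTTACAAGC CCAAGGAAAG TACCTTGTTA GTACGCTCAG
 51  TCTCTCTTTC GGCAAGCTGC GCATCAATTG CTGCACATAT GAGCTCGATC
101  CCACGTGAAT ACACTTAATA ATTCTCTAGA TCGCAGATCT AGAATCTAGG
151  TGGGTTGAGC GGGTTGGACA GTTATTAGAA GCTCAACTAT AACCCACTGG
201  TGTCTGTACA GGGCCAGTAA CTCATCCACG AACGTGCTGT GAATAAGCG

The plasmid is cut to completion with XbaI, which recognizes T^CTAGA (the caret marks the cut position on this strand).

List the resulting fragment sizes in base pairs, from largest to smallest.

236, 13 bp

XbaI sites (TCTAGA) start at positions 125, 138.
XbaI cuts after the first base of each site, so after positions 125, 138.
Circular molecule, 2 cuts → 2 fragments:
  126–138 → 13 bp
  139–249 then 1–125 → 111 + 125 = 236 bp
Sorted largest to smallest: 236, 13 bp.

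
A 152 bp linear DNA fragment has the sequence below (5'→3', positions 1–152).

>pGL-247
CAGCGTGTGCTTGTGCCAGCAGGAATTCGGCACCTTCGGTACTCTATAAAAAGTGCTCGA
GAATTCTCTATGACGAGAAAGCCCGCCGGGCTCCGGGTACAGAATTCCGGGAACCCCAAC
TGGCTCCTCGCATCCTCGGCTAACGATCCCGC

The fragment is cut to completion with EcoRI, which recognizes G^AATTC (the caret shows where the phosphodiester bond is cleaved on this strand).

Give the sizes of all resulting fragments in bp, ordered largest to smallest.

EcoRI sites (GAATTC) start at positions 23, 61, 102.
EcoRI cuts after the first base of each site, so after positions 23, 61, 102.
Linear molecule, 3 cuts → 4 fragments:
  1–23 → 23 bp
  24–61 → 38 bp
  62–102 → 41 bp
  103–152 → 50 bp
Sorted largest to smallest: 50, 41, 38, 23 bp.

50, 41, 38, 23 bp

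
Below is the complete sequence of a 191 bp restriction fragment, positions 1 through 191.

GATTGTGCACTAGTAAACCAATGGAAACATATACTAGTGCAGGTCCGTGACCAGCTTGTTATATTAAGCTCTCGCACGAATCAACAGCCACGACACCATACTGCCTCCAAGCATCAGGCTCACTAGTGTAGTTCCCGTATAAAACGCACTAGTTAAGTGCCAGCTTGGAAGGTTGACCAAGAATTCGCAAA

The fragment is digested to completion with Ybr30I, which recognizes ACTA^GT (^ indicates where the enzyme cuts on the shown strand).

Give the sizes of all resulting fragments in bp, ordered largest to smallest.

Ybr30I sites (ACTAGT) start at positions 9, 33, 122, 148.
Ybr30I cuts after base 4 of each site, so after positions 12, 36, 125, 151.
Linear molecule, 4 cuts → 5 fragments:
  1–12 → 12 bp
  13–36 → 24 bp
  37–125 → 89 bp
  126–151 → 26 bp
  152–191 → 40 bp
Sorted largest to smallest: 89, 40, 26, 24, 12 bp.

89, 40, 26, 24, 12 bp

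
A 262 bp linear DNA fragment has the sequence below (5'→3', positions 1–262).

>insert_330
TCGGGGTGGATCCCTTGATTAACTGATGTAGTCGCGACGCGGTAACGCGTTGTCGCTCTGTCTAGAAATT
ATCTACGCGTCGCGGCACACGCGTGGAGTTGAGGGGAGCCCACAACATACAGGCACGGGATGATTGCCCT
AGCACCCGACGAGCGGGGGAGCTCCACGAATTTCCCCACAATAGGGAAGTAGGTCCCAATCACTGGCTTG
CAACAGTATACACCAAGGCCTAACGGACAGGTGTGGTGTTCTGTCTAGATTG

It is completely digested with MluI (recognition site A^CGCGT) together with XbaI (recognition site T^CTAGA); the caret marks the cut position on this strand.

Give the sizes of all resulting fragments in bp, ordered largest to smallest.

165, 45, 16, 14, 14, 8 bp

MluI sites (ACGCGT) start at positions 45, 75, 89.
MluI cuts after the first base of each site, so after positions 45, 75, 89.
XbaI sites (TCTAGA) start at positions 61, 254.
XbaI cuts after the first base of each site, so after positions 61, 254.
Combined cut positions: 45, 61, 75, 89, 254.
Linear molecule, 5 cuts → 6 fragments:
  1–45 → 45 bp
  46–61 → 16 bp
  62–75 → 14 bp
  76–89 → 14 bp
  90–254 → 165 bp
  255–262 → 8 bp
Sorted largest to smallest: 165, 45, 16, 14, 14, 8 bp.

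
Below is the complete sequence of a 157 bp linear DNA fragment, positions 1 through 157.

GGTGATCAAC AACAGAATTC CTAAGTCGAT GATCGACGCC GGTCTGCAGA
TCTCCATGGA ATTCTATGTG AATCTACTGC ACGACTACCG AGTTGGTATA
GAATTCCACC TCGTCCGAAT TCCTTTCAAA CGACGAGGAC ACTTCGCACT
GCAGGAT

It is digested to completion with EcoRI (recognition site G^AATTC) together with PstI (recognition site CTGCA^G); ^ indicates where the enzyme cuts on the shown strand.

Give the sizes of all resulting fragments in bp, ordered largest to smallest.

EcoRI sites (GAATTC) start at positions 15, 59, 101, 117.
EcoRI cuts after the first base of each site, so after positions 15, 59, 101, 117.
PstI sites (CTGCAG) start at positions 44, 149.
PstI cuts after base 5 of each site (before the last base), so after positions 48, 153.
Combined cut positions: 15, 48, 59, 101, 117, 153.
Linear molecule, 6 cuts → 7 fragments:
  1–15 → 15 bp
  16–48 → 33 bp
  49–59 → 11 bp
  60–101 → 42 bp
  102–117 → 16 bp
  118–153 → 36 bp
  154–157 → 4 bp
Sorted largest to smallest: 42, 36, 33, 16, 15, 11, 4 bp.

42, 36, 33, 16, 15, 11, 4 bp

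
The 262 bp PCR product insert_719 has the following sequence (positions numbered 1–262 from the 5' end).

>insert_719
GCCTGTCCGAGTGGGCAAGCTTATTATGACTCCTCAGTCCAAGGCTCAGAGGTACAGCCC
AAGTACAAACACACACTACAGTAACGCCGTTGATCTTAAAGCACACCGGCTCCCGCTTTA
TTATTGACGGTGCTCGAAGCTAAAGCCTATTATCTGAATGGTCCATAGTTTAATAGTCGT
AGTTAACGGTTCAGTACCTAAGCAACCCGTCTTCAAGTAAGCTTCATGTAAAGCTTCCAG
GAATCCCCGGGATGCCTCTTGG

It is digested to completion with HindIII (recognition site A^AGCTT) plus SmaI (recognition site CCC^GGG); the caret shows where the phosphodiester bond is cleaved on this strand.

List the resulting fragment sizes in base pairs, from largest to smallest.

HindIII sites (AAGCTT) start at positions 17, 219, 231.
HindIII cuts after the first base of each site, so after positions 17, 219, 231.
The SmaI site (CCCGGG) starts at position 246.
SmaI cuts after base 3 of each site, so after position 248.
Combined cut positions: 17, 219, 231, 248.
Linear molecule, 4 cuts → 5 fragments:
  1–17 → 17 bp
  18–219 → 202 bp
  220–231 → 12 bp
  232–248 → 17 bp
  249–262 → 14 bp
Sorted largest to smallest: 202, 17, 17, 14, 12 bp.

202, 17, 17, 14, 12 bp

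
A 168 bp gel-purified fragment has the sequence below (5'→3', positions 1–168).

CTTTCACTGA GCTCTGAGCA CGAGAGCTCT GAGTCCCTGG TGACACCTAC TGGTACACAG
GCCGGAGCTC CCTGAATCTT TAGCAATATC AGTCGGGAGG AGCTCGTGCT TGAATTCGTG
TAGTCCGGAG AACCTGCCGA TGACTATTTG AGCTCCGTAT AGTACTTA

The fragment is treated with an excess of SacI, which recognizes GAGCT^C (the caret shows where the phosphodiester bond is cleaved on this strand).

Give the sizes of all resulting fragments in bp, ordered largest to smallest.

50, 41, 35, 15, 14, 13 bp

SacI sites (GAGCTC) start at positions 9, 24, 65, 100, 150.
SacI cuts after base 5 of each site (before the last base), so after positions 13, 28, 69, 104, 154.
Linear molecule, 5 cuts → 6 fragments:
  1–13 → 13 bp
  14–28 → 15 bp
  29–69 → 41 bp
  70–104 → 35 bp
  105–154 → 50 bp
  155–168 → 14 bp
Sorted largest to smallest: 50, 41, 35, 15, 14, 13 bp.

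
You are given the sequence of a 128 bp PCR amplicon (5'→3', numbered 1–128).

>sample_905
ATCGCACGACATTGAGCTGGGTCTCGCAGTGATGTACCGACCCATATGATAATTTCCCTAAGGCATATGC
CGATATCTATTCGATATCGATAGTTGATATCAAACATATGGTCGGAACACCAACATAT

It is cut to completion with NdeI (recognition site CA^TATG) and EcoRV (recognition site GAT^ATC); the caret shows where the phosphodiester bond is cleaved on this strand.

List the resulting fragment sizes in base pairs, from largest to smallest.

NdeI sites (CATATG) start at positions 43, 64, 105.
NdeI cuts after base 2 of each site, so after positions 44, 65, 106.
EcoRV sites (GATATC) start at positions 72, 83, 96.
EcoRV cuts after base 3 of each site, so after positions 74, 85, 98.
Combined cut positions: 44, 65, 74, 85, 98, 106.
Linear molecule, 6 cuts → 7 fragments:
  1–44 → 44 bp
  45–65 → 21 bp
  66–74 → 9 bp
  75–85 → 11 bp
  86–98 → 13 bp
  99–106 → 8 bp
  107–128 → 22 bp
Sorted largest to smallest: 44, 22, 21, 13, 11, 9, 8 bp.

44, 22, 21, 13, 11, 9, 8 bp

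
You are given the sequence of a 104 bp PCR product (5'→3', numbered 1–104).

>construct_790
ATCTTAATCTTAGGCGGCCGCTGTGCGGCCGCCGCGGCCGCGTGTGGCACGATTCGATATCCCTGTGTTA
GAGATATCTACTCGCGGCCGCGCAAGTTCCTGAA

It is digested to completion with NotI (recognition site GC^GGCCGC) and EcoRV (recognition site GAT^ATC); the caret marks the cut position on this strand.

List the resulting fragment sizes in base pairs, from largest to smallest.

23, 19, 17, 15, 11, 10, 9 bp

NotI sites (GCGGCCGC) start at positions 14, 25, 34, 84.
NotI cuts after base 2 of each site, so after positions 15, 26, 35, 85.
EcoRV sites (GATATC) start at positions 56, 73.
EcoRV cuts after base 3 of each site, so after positions 58, 75.
Combined cut positions: 15, 26, 35, 58, 75, 85.
Linear molecule, 6 cuts → 7 fragments:
  1–15 → 15 bp
  16–26 → 11 bp
  27–35 → 9 bp
  36–58 → 23 bp
  59–75 → 17 bp
  76–85 → 10 bp
  86–104 → 19 bp
Sorted largest to smallest: 23, 19, 17, 15, 11, 10, 9 bp.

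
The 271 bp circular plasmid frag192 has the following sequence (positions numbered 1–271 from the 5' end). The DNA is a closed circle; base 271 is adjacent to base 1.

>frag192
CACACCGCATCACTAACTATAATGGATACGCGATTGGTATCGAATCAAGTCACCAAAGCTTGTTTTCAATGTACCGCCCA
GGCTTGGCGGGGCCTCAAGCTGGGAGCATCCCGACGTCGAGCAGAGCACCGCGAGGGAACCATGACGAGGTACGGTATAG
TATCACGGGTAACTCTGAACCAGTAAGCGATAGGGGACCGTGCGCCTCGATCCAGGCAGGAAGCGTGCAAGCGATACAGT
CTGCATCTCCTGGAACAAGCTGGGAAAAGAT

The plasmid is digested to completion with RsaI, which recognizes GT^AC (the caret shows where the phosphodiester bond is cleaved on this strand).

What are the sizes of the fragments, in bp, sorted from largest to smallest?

192, 79 bp

RsaI sites (GTAC) start at positions 71, 150.
RsaI cuts after base 2 of each site, so after positions 72, 151.
Circular molecule, 2 cuts → 2 fragments:
  73–151 → 79 bp
  152–271 then 1–72 → 120 + 72 = 192 bp
Sorted largest to smallest: 192, 79 bp.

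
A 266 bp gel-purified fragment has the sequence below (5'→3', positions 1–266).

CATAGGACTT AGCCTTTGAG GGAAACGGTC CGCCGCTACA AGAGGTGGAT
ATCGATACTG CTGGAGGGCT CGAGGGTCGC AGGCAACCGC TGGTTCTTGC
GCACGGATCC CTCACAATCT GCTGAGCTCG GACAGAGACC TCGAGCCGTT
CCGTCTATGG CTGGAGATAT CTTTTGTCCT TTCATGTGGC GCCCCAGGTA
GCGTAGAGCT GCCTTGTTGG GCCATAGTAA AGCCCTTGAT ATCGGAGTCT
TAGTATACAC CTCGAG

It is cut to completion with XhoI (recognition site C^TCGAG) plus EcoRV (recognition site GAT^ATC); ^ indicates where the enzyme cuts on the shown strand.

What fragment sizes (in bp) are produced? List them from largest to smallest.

72, 71, 50, 28, 21, 19, 5 bp

XhoI sites (CTCGAG) start at positions 69, 140, 261.
XhoI cuts after the first base of each site, so after positions 69, 140, 261.
EcoRV sites (GATATC) start at positions 48, 166, 238.
EcoRV cuts after base 3 of each site, so after positions 50, 168, 240.
Combined cut positions: 50, 69, 140, 168, 240, 261.
Linear molecule, 6 cuts → 7 fragments:
  1–50 → 50 bp
  51–69 → 19 bp
  70–140 → 71 bp
  141–168 → 28 bp
  169–240 → 72 bp
  241–261 → 21 bp
  262–266 → 5 bp
Sorted largest to smallest: 72, 71, 50, 28, 21, 19, 5 bp.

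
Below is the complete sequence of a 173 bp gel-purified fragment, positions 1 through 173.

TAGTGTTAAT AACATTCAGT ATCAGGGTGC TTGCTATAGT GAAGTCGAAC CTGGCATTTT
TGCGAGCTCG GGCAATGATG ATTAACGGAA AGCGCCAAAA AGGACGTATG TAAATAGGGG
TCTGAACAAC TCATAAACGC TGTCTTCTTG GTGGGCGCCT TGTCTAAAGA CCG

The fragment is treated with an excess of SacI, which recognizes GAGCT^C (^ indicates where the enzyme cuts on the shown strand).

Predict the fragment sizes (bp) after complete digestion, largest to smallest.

105, 68 bp

The SacI site (GAGCTC) starts at position 64.
SacI cuts after base 5 of each site (before the last base), so after position 68.
Linear molecule, 1 cut → 2 fragments:
  1–68 → 68 bp
  69–173 → 105 bp
Sorted largest to smallest: 105, 68 bp.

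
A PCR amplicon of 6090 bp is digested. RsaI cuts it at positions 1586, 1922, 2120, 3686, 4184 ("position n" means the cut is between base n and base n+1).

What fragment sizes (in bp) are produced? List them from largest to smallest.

1906, 1586, 1566, 498, 336, 198 bp

Linear molecule, 5 cuts → 6 fragments:
  1586 − 0 = 1586 bp
  1922 − 1586 = 336 bp
  2120 − 1922 = 198 bp
  3686 − 2120 = 1566 bp
  4184 − 3686 = 498 bp
  6090 − 4184 = 1906 bp
Sorted largest to smallest: 1906, 1586, 1566, 498, 336, 198 bp.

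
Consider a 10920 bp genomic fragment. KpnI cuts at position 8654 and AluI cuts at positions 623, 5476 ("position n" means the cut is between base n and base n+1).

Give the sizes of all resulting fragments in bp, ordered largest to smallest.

4853, 3178, 2266, 623 bp

Combined cut positions (sorted): 623, 5476, 8654.
Linear molecule, 3 cuts → 4 fragments:
  623 − 0 = 623 bp
  5476 − 623 = 4853 bp
  8654 − 5476 = 3178 bp
  10920 − 8654 = 2266 bp
Sorted largest to smallest: 4853, 3178, 2266, 623 bp.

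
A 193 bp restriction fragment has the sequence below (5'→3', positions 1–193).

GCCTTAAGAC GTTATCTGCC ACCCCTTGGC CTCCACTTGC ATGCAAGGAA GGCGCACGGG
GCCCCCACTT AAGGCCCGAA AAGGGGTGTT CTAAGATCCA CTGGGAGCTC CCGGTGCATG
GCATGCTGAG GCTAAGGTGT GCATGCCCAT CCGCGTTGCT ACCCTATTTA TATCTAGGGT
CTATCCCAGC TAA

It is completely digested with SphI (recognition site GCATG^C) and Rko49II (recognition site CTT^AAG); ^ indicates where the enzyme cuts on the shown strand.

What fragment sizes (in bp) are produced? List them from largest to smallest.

55, 48, 38, 27, 20, 5 bp

SphI sites (GCATGC) start at positions 39, 121, 141.
SphI cuts after base 5 of each site (before the last base), so after positions 43, 125, 145.
Rko49II sites (CTTAAG) start at positions 3, 68.
Rko49II cuts after base 3 of each site, so after positions 5, 70.
Combined cut positions: 5, 43, 70, 125, 145.
Linear molecule, 5 cuts → 6 fragments:
  1–5 → 5 bp
  6–43 → 38 bp
  44–70 → 27 bp
  71–125 → 55 bp
  126–145 → 20 bp
  146–193 → 48 bp
Sorted largest to smallest: 55, 48, 38, 27, 20, 5 bp.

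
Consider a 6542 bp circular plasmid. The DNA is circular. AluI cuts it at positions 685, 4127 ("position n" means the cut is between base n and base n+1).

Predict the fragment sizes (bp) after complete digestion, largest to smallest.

3442, 3100 bp

Circular molecule, 2 cuts → 2 fragments:
  4127 − 685 = 3442 bp
  wrap: 6542 − 4127 + 685 = 3100 bp
Sorted largest to smallest: 3442, 3100 bp.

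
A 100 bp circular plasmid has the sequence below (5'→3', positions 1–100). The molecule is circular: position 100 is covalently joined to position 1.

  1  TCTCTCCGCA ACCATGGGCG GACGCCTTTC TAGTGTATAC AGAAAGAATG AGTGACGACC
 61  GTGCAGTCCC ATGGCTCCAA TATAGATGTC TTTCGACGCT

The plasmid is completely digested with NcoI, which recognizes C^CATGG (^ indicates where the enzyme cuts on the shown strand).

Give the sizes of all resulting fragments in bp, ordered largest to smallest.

NcoI sites (CCATGG) start at positions 12, 69.
NcoI cuts after the first base of each site, so after positions 12, 69.
Circular molecule, 2 cuts → 2 fragments:
  13–69 → 57 bp
  70–100 then 1–12 → 31 + 12 = 43 bp
Sorted largest to smallest: 57, 43 bp.

57, 43 bp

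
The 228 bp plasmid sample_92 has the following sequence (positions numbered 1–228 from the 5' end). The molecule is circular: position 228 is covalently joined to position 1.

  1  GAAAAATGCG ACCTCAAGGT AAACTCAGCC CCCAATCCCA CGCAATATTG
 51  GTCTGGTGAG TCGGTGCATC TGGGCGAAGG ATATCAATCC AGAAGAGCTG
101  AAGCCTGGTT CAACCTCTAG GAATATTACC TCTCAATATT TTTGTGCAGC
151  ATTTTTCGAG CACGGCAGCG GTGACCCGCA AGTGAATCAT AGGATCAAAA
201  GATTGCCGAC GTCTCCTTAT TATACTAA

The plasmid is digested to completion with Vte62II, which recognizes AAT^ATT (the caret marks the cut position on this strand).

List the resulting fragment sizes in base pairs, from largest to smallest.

Vte62II sites (AATATT) start at positions 44, 122, 135.
Vte62II cuts after base 3 of each site, so after positions 46, 124, 137.
Circular molecule, 3 cuts → 3 fragments:
  47–124 → 78 bp
  125–137 → 13 bp
  138–228 then 1–46 → 91 + 46 = 137 bp
Sorted largest to smallest: 137, 78, 13 bp.

137, 78, 13 bp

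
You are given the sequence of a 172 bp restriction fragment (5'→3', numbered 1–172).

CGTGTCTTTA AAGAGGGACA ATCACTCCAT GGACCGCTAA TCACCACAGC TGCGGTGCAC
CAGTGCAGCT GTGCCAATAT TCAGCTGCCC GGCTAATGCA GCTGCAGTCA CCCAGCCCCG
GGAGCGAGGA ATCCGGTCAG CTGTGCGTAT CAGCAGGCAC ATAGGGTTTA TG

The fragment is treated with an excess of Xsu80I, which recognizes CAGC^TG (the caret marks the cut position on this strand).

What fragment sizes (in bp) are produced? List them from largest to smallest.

Xsu80I sites (CAGCTG) start at positions 47, 66, 82, 99, 138.
Xsu80I cuts after base 4 of each site, so after positions 50, 69, 85, 102, 141.
Linear molecule, 5 cuts → 6 fragments:
  1–50 → 50 bp
  51–69 → 19 bp
  70–85 → 16 bp
  86–102 → 17 bp
  103–141 → 39 bp
  142–172 → 31 bp
Sorted largest to smallest: 50, 39, 31, 19, 17, 16 bp.

50, 39, 31, 19, 17, 16 bp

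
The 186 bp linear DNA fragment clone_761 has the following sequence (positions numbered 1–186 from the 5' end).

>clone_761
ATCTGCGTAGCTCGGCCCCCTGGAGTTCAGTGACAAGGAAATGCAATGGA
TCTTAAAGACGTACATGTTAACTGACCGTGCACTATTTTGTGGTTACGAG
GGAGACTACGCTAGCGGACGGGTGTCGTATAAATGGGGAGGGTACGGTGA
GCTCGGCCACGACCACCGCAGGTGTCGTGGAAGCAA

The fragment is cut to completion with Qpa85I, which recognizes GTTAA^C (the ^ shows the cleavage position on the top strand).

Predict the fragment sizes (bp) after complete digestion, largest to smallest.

115, 71 bp

The Qpa85I site (GTTAAC) starts at position 67.
Qpa85I cuts after base 5 of each site (before the last base), so after position 71.
Linear molecule, 1 cut → 2 fragments:
  1–71 → 71 bp
  72–186 → 115 bp
Sorted largest to smallest: 115, 71 bp.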